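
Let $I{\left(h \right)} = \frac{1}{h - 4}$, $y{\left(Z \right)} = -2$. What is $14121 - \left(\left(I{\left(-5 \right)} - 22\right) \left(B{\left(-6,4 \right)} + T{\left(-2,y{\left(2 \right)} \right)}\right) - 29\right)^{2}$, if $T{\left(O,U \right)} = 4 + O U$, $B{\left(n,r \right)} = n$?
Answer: $\frac{709520}{81} \approx 8759.5$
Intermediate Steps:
$I{\left(h \right)} = \frac{1}{-4 + h}$
$14121 - \left(\left(I{\left(-5 \right)} - 22\right) \left(B{\left(-6,4 \right)} + T{\left(-2,y{\left(2 \right)} \right)}\right) - 29\right)^{2} = 14121 - \left(\left(\frac{1}{-4 - 5} - 22\right) \left(-6 + \left(4 - -4\right)\right) - 29\right)^{2} = 14121 - \left(\left(\frac{1}{-9} - 22\right) \left(-6 + \left(4 + 4\right)\right) - 29\right)^{2} = 14121 - \left(\left(- \frac{1}{9} - 22\right) \left(-6 + 8\right) - 29\right)^{2} = 14121 - \left(\left(- \frac{199}{9}\right) 2 - 29\right)^{2} = 14121 - \left(- \frac{398}{9} - 29\right)^{2} = 14121 - \left(- \frac{659}{9}\right)^{2} = 14121 - \frac{434281}{81} = \frac{709520}{81}$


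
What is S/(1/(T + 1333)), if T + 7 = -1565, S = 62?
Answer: -14818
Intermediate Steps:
T = -1572 (T = -7 - 1565 = -1572)
S/(1/(T + 1333)) = 62/1/(-1572 + 1333) = 62/1/(-239) = 62/(-1/239) = -239*62 = -14818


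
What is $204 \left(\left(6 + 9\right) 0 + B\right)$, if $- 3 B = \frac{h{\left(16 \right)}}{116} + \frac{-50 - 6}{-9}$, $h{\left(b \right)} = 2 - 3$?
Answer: $- \frac{110279}{261} \approx -422.52$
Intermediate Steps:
$h{\left(b \right)} = -1$ ($h{\left(b \right)} = 2 - 3 = -1$)
$B = - \frac{6487}{3132}$ ($B = - \frac{- \frac{1}{116} + \frac{-50 - 6}{-9}}{3} = - \frac{\left(-1\right) \frac{1}{116} + \left(-50 - 6\right) \left(- \frac{1}{9}\right)}{3} = - \frac{- \frac{1}{116} - - \frac{56}{9}}{3} = - \frac{- \frac{1}{116} + \frac{56}{9}}{3} = \left(- \frac{1}{3}\right) \frac{6487}{1044} = - \frac{6487}{3132} \approx -2.0712$)
$204 \left(\left(6 + 9\right) 0 + B\right) = 204 \left(\left(6 + 9\right) 0 - \frac{6487}{3132}\right) = 204 \left(15 \cdot 0 - \frac{6487}{3132}\right) = 204 \left(0 - \frac{6487}{3132}\right) = 204 \left(- \frac{6487}{3132}\right) = - \frac{110279}{261}$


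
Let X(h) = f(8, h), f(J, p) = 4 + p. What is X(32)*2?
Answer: 72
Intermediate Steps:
X(h) = 4 + h
X(32)*2 = (4 + 32)*2 = 36*2 = 72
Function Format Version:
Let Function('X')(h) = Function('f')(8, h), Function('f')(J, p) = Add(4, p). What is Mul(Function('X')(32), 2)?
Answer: 72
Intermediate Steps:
Function('X')(h) = Add(4, h)
Mul(Function('X')(32), 2) = Mul(Add(4, 32), 2) = Mul(36, 2) = 72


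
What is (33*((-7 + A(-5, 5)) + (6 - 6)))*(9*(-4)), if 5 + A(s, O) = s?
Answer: 20196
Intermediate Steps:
A(s, O) = -5 + s
(33*((-7 + A(-5, 5)) + (6 - 6)))*(9*(-4)) = (33*((-7 + (-5 - 5)) + (6 - 6)))*(9*(-4)) = (33*((-7 - 10) + 0))*(-36) = (33*(-17 + 0))*(-36) = (33*(-17))*(-36) = -561*(-36) = 20196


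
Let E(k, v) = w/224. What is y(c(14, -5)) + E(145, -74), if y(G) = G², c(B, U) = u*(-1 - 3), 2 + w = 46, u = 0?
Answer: 11/56 ≈ 0.19643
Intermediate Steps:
w = 44 (w = -2 + 46 = 44)
c(B, U) = 0 (c(B, U) = 0*(-1 - 3) = 0*(-4) = 0)
E(k, v) = 11/56 (E(k, v) = 44/224 = 44*(1/224) = 11/56)
y(c(14, -5)) + E(145, -74) = 0² + 11/56 = 0 + 11/56 = 11/56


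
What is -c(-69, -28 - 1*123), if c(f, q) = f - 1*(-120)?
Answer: -51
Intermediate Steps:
c(f, q) = 120 + f (c(f, q) = f + 120 = 120 + f)
-c(-69, -28 - 1*123) = -(120 - 69) = -1*51 = -51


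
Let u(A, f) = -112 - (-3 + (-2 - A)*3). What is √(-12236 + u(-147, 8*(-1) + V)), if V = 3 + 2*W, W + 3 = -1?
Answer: 6*I*√355 ≈ 113.05*I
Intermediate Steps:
W = -4 (W = -3 - 1 = -4)
V = -5 (V = 3 + 2*(-4) = 3 - 8 = -5)
u(A, f) = -103 + 3*A (u(A, f) = -112 - (-3 + (-6 - 3*A)) = -112 - (-9 - 3*A) = -112 + (9 + 3*A) = -103 + 3*A)
√(-12236 + u(-147, 8*(-1) + V)) = √(-12236 + (-103 + 3*(-147))) = √(-12236 + (-103 - 441)) = √(-12236 - 544) = √(-12780) = 6*I*√355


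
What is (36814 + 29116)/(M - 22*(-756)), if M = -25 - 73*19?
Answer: 6593/1522 ≈ 4.3318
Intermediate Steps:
M = -1412 (M = -25 - 1387 = -1412)
(36814 + 29116)/(M - 22*(-756)) = (36814 + 29116)/(-1412 - 22*(-756)) = 65930/(-1412 + 16632) = 65930/15220 = 65930*(1/15220) = 6593/1522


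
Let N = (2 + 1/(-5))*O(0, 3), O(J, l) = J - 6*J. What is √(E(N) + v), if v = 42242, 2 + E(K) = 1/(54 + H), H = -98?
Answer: 17*√70741/22 ≈ 205.52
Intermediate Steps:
O(J, l) = -5*J (O(J, l) = J - 6*J = -5*J)
N = 0 (N = (2 + 1/(-5))*(-5*0) = (2 - ⅕)*0 = (9/5)*0 = 0)
E(K) = -89/44 (E(K) = -2 + 1/(54 - 98) = -2 + 1/(-44) = -2 - 1/44 = -89/44)
√(E(N) + v) = √(-89/44 + 42242) = √(1858559/44) = 17*√70741/22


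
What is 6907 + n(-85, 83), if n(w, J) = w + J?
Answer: 6905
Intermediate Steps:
n(w, J) = J + w
6907 + n(-85, 83) = 6907 + (83 - 85) = 6907 - 2 = 6905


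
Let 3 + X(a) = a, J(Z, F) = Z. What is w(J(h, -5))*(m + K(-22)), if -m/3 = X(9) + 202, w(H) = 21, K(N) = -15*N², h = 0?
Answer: -165564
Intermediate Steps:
X(a) = -3 + a
m = -624 (m = -3*((-3 + 9) + 202) = -3*(6 + 202) = -3*208 = -624)
w(J(h, -5))*(m + K(-22)) = 21*(-624 - 15*(-22)²) = 21*(-624 - 15*484) = 21*(-624 - 7260) = 21*(-7884) = -165564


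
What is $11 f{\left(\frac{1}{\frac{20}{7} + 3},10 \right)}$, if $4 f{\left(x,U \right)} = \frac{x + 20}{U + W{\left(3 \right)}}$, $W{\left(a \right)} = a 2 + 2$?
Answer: $\frac{9097}{2952} \approx 3.0816$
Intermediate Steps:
$W{\left(a \right)} = 2 + 2 a$ ($W{\left(a \right)} = 2 a + 2 = 2 + 2 a$)
$f{\left(x,U \right)} = \frac{20 + x}{4 \left(8 + U\right)}$ ($f{\left(x,U \right)} = \frac{\left(x + 20\right) \frac{1}{U + \left(2 + 2 \cdot 3\right)}}{4} = \frac{\left(20 + x\right) \frac{1}{U + \left(2 + 6\right)}}{4} = \frac{\left(20 + x\right) \frac{1}{U + 8}}{4} = \frac{\left(20 + x\right) \frac{1}{8 + U}}{4} = \frac{\frac{1}{8 + U} \left(20 + x\right)}{4} = \frac{20 + x}{4 \left(8 + U\right)}$)
$11 f{\left(\frac{1}{\frac{20}{7} + 3},10 \right)} = 11 \frac{20 + \frac{1}{\frac{20}{7} + 3}}{4 \left(8 + 10\right)} = 11 \frac{20 + \frac{1}{20 \cdot \frac{1}{7} + 3}}{4 \cdot 18} = 11 \cdot \frac{1}{4} \cdot \frac{1}{18} \left(20 + \frac{1}{\frac{20}{7} + 3}\right) = 11 \cdot \frac{1}{4} \cdot \frac{1}{18} \left(20 + \frac{1}{\frac{41}{7}}\right) = 11 \cdot \frac{1}{4} \cdot \frac{1}{18} \left(20 + \frac{7}{41}\right) = 11 \cdot \frac{1}{4} \cdot \frac{1}{18} \cdot \frac{827}{41} = 11 \cdot \frac{827}{2952} = \frac{9097}{2952}$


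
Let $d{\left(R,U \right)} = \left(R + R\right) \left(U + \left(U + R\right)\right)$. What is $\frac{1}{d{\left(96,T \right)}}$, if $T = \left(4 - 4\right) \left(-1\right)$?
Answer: $\frac{1}{18432} \approx 5.4253 \cdot 10^{-5}$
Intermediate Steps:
$T = 0$ ($T = 0 \left(-1\right) = 0$)
$d{\left(R,U \right)} = 2 R \left(R + 2 U\right)$ ($d{\left(R,U \right)} = 2 R \left(U + \left(R + U\right)\right) = 2 R \left(R + 2 U\right)$)
$\frac{1}{d{\left(96,T \right)}} = \frac{1}{2 \cdot 96 \left(96 + 2 \cdot 0\right)} = \frac{1}{2 \cdot 96 \left(96 + 0\right)} = \frac{1}{2 \cdot 96 \cdot 96} = \frac{1}{18432}$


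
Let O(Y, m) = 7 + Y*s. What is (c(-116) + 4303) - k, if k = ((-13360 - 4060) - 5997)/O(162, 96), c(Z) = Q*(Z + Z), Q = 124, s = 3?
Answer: -12037828/493 ≈ -24418.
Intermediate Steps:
c(Z) = 248*Z (c(Z) = 124*(Z + Z) = 124*(2*Z) = 248*Z)
O(Y, m) = 7 + 3*Y (O(Y, m) = 7 + Y*3 = 7 + 3*Y)
k = -23417/493 (k = ((-13360 - 4060) - 5997)/(7 + 3*162) = (-17420 - 5997)/(7 + 486) = -23417/493 ≈ -47.499)
(c(-116) + 4303) - k = (248*(-116) + 4303) - 1*(-23417/493) = (-28768 + 4303) + 23417/493 = -24465 + 23417/493 = -12037828/493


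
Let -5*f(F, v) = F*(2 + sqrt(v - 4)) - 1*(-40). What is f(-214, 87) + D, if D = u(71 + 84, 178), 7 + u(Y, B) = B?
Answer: 1243/5 + 214*sqrt(83)/5 ≈ 638.53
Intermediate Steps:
u(Y, B) = -7 + B
D = 171 (D = -7 + 178 = 171)
f(F, v) = -8 - F*(2 + sqrt(-4 + v))/5 (f(F, v) = -(F*(2 + sqrt(v - 4)) - 1*(-40))/5 = -(F*(2 + sqrt(-4 + v)) + 40)/5 = -(40 + F*(2 + sqrt(-4 + v)))/5 = -8 - F*(2 + sqrt(-4 + v))/5)
f(-214, 87) + D = (-8 - 2/5*(-214) - 1/5*(-214)*sqrt(-4 + 87)) + 171 = (-8 + 428/5 - 1/5*(-214)*sqrt(83)) + 171 = (-8 + 428/5 + 214*sqrt(83)/5) + 171 = (388/5 + 214*sqrt(83)/5) + 171 = 1243/5 + 214*sqrt(83)/5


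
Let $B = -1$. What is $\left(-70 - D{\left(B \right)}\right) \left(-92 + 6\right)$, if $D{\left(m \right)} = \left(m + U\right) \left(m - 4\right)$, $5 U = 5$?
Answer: $6020$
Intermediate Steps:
$U = 1$ ($U = \frac{1}{5} \cdot 5 = 1$)
$D{\left(m \right)} = \left(1 + m\right) \left(-4 + m\right)$ ($D{\left(m \right)} = \left(m + 1\right) \left(m - 4\right) = \left(1 + m\right) \left(-4 + m\right)$)
$\left(-70 - D{\left(B \right)}\right) \left(-92 + 6\right) = \left(-70 - \left(-4 + \left(-1\right)^{2} - -3\right)\right) \left(-92 + 6\right) = \left(-70 - \left(-4 + 1 + 3\right)\right) \left(-86\right) = \left(-70 - 0\right) \left(-86\right) = \left(-70 + 0\right) \left(-86\right) = \left(-70\right) \left(-86\right) = 6020$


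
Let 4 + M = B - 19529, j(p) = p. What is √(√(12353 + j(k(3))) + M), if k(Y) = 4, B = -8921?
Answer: √(-28454 + 3*√1373) ≈ 168.35*I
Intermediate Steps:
M = -28454 (M = -4 + (-8921 - 19529) = -4 - 28450 = -28454)
√(√(12353 + j(k(3))) + M) = √(√(12353 + 4) - 28454) = √(√12357 - 28454) = √(3*√1373 - 28454) = √(-28454 + 3*√1373)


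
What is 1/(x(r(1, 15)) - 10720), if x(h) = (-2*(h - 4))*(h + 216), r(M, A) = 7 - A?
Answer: -1/5728 ≈ -0.00017458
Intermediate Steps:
x(h) = (8 - 2*h)*(216 + h) (x(h) = (-2*(-4 + h))*(216 + h) = (8 - 2*h)*(216 + h))
1/(x(r(1, 15)) - 10720) = 1/((1728 - 424*(7 - 1*15) - 2*(7 - 1*15)²) - 10720) = 1/((1728 - 424*(7 - 15) - 2*(7 - 15)²) - 10720) = 1/((1728 - 424*(-8) - 2*(-8)²) - 10720) = 1/((1728 + 3392 - 2*64) - 10720) = 1/((1728 + 3392 - 128) - 10720) = 1/(4992 - 10720) = 1/(-5728) = -1/5728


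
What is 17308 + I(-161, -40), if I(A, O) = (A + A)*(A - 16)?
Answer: 74302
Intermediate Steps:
I(A, O) = 2*A*(-16 + A) (I(A, O) = (2*A)*(-16 + A) = 2*A*(-16 + A))
17308 + I(-161, -40) = 17308 + 2*(-161)*(-16 - 161) = 17308 + 2*(-161)*(-177) = 17308 + 56994 = 74302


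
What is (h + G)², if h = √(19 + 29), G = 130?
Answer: 16948 + 1040*√3 ≈ 18749.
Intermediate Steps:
h = 4*√3 (h = √48 = 4*√3 ≈ 6.9282)
(h + G)² = (4*√3 + 130)² = (130 + 4*√3)²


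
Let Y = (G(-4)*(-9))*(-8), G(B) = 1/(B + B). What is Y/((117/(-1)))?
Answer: 1/13 ≈ 0.076923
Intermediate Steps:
G(B) = 1/(2*B)
Y = -9 (Y = (((1/2)/(-4))*(-9))*(-8) = (((1/2)*(-1/4))*(-9))*(-8) = -1/8*(-9)*(-8) = (9/8)*(-8) = -9)
Y/((117/(-1))) = -9/(117/(-1)) = -9/(117*(-1)) = -9/(-117) = -9*(-1/117) = 1/13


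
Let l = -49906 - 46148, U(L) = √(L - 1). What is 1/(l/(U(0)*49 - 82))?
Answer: 41/48027 - 7*I/13722 ≈ 0.00085369 - 0.00051013*I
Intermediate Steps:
U(L) = √(-1 + L)
l = -96054
1/(l/(U(0)*49 - 82)) = 1/(-96054/(√(-1 + 0)*49 - 82)) = 1/(-96054/(√(-1)*49 - 82)) = 1/(-96054/(I*49 - 82)) = 1/(-96054/(49*I - 82)) = 1/(-96054*(-82 - 49*I)/9125) = 41/48027 - 7*I/13722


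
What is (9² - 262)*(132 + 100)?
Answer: -41992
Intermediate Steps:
(9² - 262)*(132 + 100) = (81 - 262)*232 = -181*232 = -41992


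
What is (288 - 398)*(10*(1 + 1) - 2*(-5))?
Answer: -3300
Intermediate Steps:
(288 - 398)*(10*(1 + 1) - 2*(-5)) = -110*(10*2 + 10) = -110*(20 + 10) = -110*30 = -3300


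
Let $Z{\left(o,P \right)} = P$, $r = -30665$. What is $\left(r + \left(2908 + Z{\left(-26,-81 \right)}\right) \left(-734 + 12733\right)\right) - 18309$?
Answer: $33872199$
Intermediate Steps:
$\left(r + \left(2908 + Z{\left(-26,-81 \right)}\right) \left(-734 + 12733\right)\right) - 18309 = \left(-30665 + \left(2908 - 81\right) \left(-734 + 12733\right)\right) - 18309 = \left(-30665 + 2827 \cdot 11999\right) - 18309 = \left(-30665 + 33921173\right) - 18309 = 33890508 - 18309 = 33872199$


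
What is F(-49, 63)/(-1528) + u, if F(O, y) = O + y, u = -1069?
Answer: -816723/764 ≈ -1069.0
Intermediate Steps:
F(-49, 63)/(-1528) + u = (-49 + 63)/(-1528) - 1069 = 14*(-1/1528) - 1069 = -7/764 - 1069 = -816723/764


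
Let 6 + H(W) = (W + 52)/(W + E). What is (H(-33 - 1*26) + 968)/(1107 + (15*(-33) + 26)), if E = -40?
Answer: 95245/63162 ≈ 1.5079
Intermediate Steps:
H(W) = -6 + (52 + W)/(-40 + W) (H(W) = -6 + (W + 52)/(W - 40) = -6 + (52 + W)/(-40 + W))
(H(-33 - 1*26) + 968)/(1107 + (15*(-33) + 26)) = ((292 - 5*(-33 - 1*26))/(-40 + (-33 - 1*26)) + 968)/(1107 + (15*(-33) + 26)) = ((292 - 5*(-33 - 26))/(-40 + (-33 - 26)) + 968)/(1107 + (-495 + 26)) = ((292 - 5*(-59))/(-40 - 59) + 968)/(1107 - 469) = ((292 + 295)/(-99) + 968)/638 = (-1/99*587 + 968)*(1/638) = (-587/99 + 968)*(1/638) = (95245/99)*(1/638) = 95245/63162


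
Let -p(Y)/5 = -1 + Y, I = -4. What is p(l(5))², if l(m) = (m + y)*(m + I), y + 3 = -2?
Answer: 25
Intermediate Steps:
y = -5 (y = -3 - 2 = -5)
l(m) = (-5 + m)*(-4 + m) (l(m) = (m - 5)*(m - 4) = (-5 + m)*(-4 + m))
p(Y) = 5 - 5*Y (p(Y) = -5*(-1 + Y) = 5 - 5*Y)
p(l(5))² = (5 - 5*(20 + 5² - 9*5))² = (5 - 5*(20 + 25 - 45))² = (5 - 5*0)² = (5 + 0)² = 5² = 25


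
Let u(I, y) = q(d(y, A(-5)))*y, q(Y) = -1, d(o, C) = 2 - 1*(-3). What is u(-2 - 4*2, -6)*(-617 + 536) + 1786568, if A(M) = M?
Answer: 1786082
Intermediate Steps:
d(o, C) = 5 (d(o, C) = 2 + 3 = 5)
u(I, y) = -y
u(-2 - 4*2, -6)*(-617 + 536) + 1786568 = (-1*(-6))*(-617 + 536) + 1786568 = 6*(-81) + 1786568 = -486 + 1786568 = 1786082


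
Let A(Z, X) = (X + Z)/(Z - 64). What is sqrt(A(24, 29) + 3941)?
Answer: sqrt(1575870)/20 ≈ 62.767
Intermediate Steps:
A(Z, X) = (X + Z)/(-64 + Z)
sqrt(A(24, 29) + 3941) = sqrt((29 + 24)/(-64 + 24) + 3941) = sqrt(53/(-40) + 3941) = sqrt(-1/40*53 + 3941) = sqrt(-53/40 + 3941) = sqrt(157587/40) = sqrt(1575870)/20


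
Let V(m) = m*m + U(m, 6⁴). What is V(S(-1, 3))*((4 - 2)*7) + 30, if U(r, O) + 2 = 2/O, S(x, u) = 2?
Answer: 18799/324 ≈ 58.022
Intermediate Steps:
U(r, O) = -2 + 2/O
V(m) = -1295/648 + m² (V(m) = m*m + (-2 + 2/(6⁴)) = m² + (-2 + 2/1296) = m² + (-2 + 2*(1/1296)) = m² + (-2 + 1/648) = m² - 1295/648 = -1295/648 + m²)
V(S(-1, 3))*((4 - 2)*7) + 30 = (-1295/648 + 2²)*((4 - 2)*7) + 30 = (-1295/648 + 4)*(2*7) + 30 = (1297/648)*14 + 30 = 9079/324 + 30 = 18799/324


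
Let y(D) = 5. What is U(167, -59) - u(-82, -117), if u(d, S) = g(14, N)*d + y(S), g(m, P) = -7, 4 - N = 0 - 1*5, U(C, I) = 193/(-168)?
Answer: -97465/168 ≈ -580.15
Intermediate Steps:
U(C, I) = -193/168 (U(C, I) = 193*(-1/168) = -193/168)
N = 9 (N = 4 - (0 - 1*5) = 4 - (0 - 5) = 4 - 1*(-5) = 4 + 5 = 9)
u(d, S) = 5 - 7*d (u(d, S) = -7*d + 5 = 5 - 7*d)
U(167, -59) - u(-82, -117) = -193/168 - (5 - 7*(-82)) = -193/168 - (5 + 574) = -193/168 - 1*579 = -193/168 - 579 = -97465/168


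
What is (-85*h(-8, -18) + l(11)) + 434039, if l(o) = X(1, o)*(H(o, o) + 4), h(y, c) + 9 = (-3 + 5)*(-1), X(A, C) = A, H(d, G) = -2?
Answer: 434976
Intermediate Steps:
h(y, c) = -11 (h(y, c) = -9 + (-3 + 5)*(-1) = -9 + 2*(-1) = -9 - 2 = -11)
l(o) = 2 (l(o) = 1*(-2 + 4) = 1*2 = 2)
(-85*h(-8, -18) + l(11)) + 434039 = (-85*(-11) + 2) + 434039 = (935 + 2) + 434039 = 937 + 434039 = 434976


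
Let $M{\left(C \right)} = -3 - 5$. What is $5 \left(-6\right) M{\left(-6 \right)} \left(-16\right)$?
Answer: $-3840$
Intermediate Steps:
$M{\left(C \right)} = -8$ ($M{\left(C \right)} = -3 - 5 = -8$)
$5 \left(-6\right) M{\left(-6 \right)} \left(-16\right) = 5 \left(-6\right) \left(-8\right) \left(-16\right) = \left(-30\right) \left(-8\right) \left(-16\right) = 240 \left(-16\right) = -3840$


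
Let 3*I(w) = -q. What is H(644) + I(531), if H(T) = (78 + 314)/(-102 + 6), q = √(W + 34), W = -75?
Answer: -49/12 - I*√41/3 ≈ -4.0833 - 2.1344*I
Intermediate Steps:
q = I*√41 (q = √(-75 + 34) = √(-41) = I*√41 ≈ 6.4031*I)
H(T) = -49/12 (H(T) = 392/(-96) = 392*(-1/96) = -49/12)
I(w) = -I*√41/3 (I(w) = (-I*√41)/3 = -I*√41/3)
H(644) + I(531) = -49/12 - I*√41/3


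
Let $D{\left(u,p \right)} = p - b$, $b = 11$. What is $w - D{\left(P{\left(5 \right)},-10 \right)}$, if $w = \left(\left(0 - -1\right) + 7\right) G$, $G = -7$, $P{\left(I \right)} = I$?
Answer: $-35$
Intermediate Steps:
$D{\left(u,p \right)} = -11 + p$ ($D{\left(u,p \right)} = p - 11 = -11 + p$)
$w = -56$ ($w = \left(\left(0 - -1\right) + 7\right) \left(-7\right) = \left(\left(0 + 1\right) + 7\right) \left(-7\right) = \left(1 + 7\right) \left(-7\right) = 8 \left(-7\right) = -56$)
$w - D{\left(P{\left(5 \right)},-10 \right)} = -56 - \left(-11 - 10\right) = -56 - -21 = -56 + 21 = -35$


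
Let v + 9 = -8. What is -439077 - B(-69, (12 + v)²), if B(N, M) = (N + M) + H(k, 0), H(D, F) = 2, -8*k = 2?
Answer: -439035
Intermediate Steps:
k = -¼ (k = -⅛*2 = -¼ ≈ -0.25000)
v = -17 (v = -9 - 8 = -17)
B(N, M) = 2 + M + N (B(N, M) = (N + M) + 2 = (M + N) + 2 = 2 + M + N)
-439077 - B(-69, (12 + v)²) = -439077 - (2 + (12 - 17)² - 69) = -439077 - (2 + (-5)² - 69) = -439077 - (2 + 25 - 69) = -439077 - 1*(-42) = -439077 + 42 = -439035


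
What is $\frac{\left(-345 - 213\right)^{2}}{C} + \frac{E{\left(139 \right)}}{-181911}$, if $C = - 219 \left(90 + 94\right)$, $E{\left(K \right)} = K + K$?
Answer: $- \frac{4720978241}{610857138} \approx -7.7284$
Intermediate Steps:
$E{\left(K \right)} = 2 K$
$C = -40296$ ($C = \left(-219\right) 184 = -40296$)
$\frac{\left(-345 - 213\right)^{2}}{C} + \frac{E{\left(139 \right)}}{-181911} = \frac{\left(-345 - 213\right)^{2}}{-40296} + \frac{2 \cdot 139}{-181911} = \left(-558\right)^{2} \left(- \frac{1}{40296}\right) + 278 \left(- \frac{1}{181911}\right) = 311364 \left(- \frac{1}{40296}\right) - \frac{278}{181911} = - \frac{25947}{3358} - \frac{278}{181911} = - \frac{4720978241}{610857138}$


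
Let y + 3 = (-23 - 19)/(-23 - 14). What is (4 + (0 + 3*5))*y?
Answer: -1311/37 ≈ -35.432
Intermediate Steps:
y = -69/37 (y = -3 + (-23 - 19)/(-23 - 14) = -3 - 42/(-37) = -3 - 42*(-1/37) = -3 + 42/37 = -69/37 ≈ -1.8649)
(4 + (0 + 3*5))*y = (4 + (0 + 3*5))*(-69/37) = (4 + (0 + 15))*(-69/37) = (4 + 15)*(-69/37) = 19*(-69/37) = -1311/37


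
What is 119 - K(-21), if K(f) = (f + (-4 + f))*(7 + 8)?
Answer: 809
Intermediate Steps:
K(f) = -60 + 30*f (K(f) = (-4 + 2*f)*15 = -60 + 30*f)
119 - K(-21) = 119 - (-60 + 30*(-21)) = 119 - (-60 - 630) = 119 - 1*(-690) = 119 + 690 = 809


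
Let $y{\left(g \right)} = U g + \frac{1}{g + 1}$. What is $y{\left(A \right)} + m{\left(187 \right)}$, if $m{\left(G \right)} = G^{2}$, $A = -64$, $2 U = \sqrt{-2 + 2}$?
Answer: $\frac{2203046}{63} \approx 34969.0$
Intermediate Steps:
$U = 0$ ($U = \frac{\sqrt{-2 + 2}}{2} = \frac{\sqrt{0}}{2} = \frac{1}{2} \cdot 0 = 0$)
$y{\left(g \right)} = \frac{1}{1 + g}$ ($y{\left(g \right)} = 0 g + \frac{1}{g + 1} = 0 + \frac{1}{1 + g} = \frac{1}{1 + g}$)
$y{\left(A \right)} + m{\left(187 \right)} = \frac{1}{1 - 64} + 187^{2} = \frac{1}{-63} + 34969 = - \frac{1}{63} + 34969 = \frac{2203046}{63}$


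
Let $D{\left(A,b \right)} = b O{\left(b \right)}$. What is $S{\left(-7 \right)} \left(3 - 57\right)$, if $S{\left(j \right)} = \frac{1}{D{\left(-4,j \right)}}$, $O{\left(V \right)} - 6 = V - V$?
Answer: $\frac{9}{7} \approx 1.2857$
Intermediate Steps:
$O{\left(V \right)} = 6$ ($O{\left(V \right)} = 6 + \left(V - V\right) = 6 + 0 = 6$)
$D{\left(A,b \right)} = 6 b$ ($D{\left(A,b \right)} = b 6 = 6 b$)
$S{\left(j \right)} = \frac{1}{6 j}$
$S{\left(-7 \right)} \left(3 - 57\right) = \frac{1}{6 \left(-7\right)} \left(3 - 57\right) = \frac{1}{6} \left(- \frac{1}{7}\right) \left(-54\right) = \left(- \frac{1}{42}\right) \left(-54\right) = \frac{9}{7}$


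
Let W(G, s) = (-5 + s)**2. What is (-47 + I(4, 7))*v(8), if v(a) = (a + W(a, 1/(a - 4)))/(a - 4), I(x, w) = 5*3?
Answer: -489/2 ≈ -244.50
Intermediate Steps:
I(x, w) = 15
v(a) = (a + (-5 + 1/(-4 + a))**2)/(-4 + a) (v(a) = (a + (-5 + 1/(a - 4))**2)/(a - 4) = (a + (-5 + 1/(-4 + a))**2)/(-4 + a))
(-47 + I(4, 7))*v(8) = (-47 + 15)*(8/(-4 + 8) + (-21 + 5*8)**2/(-4 + 8)**3) = -32*(8/4 + (-21 + 40)**2/4**3) = -32*(8*(1/4) + 19**2*(1/64)) = -32*(2 + 361*(1/64)) = -32*(2 + 361/64) = -32*489/64 = -489/2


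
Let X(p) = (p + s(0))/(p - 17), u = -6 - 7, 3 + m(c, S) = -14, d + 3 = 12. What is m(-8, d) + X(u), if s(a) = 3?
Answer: -50/3 ≈ -16.667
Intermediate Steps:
d = 9 (d = -3 + 12 = 9)
m(c, S) = -17 (m(c, S) = -3 - 14 = -17)
u = -13
X(p) = (3 + p)/(-17 + p) (X(p) = (p + 3)/(p - 17) = (3 + p)/(-17 + p))
m(-8, d) + X(u) = -17 + (3 - 13)/(-17 - 13) = -17 - 10/(-30) = -17 - 1/30*(-10) = -17 + ⅓ = -50/3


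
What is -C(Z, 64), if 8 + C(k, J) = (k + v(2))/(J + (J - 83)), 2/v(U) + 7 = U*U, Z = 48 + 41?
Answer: 163/27 ≈ 6.0370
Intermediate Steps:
Z = 89
v(U) = 2/(-7 + U²) (v(U) = 2/(-7 + U*U) = 2/(-7 + U²))
C(k, J) = -8 + (-⅔ + k)/(-83 + 2*J) (C(k, J) = -8 + (k + 2/(-7 + 2²))/(J + (J - 83)) = -8 + (k + 2/(-7 + 4))/(J + (-83 + J)) = -8 + (k + 2/(-3))/(-83 + 2*J) = -8 + (k + 2*(-⅓))/(-83 + 2*J) = -8 + (k - ⅔)/(-83 + 2*J) = -8 + (-⅔ + k)/(-83 + 2*J))
-C(Z, 64) = -(1990 - 48*64 + 3*89)/(3*(-83 + 2*64)) = -(1990 - 3072 + 267)/(3*(-83 + 128)) = -(-815)/(3*45) = -1*(-163/27) = 163/27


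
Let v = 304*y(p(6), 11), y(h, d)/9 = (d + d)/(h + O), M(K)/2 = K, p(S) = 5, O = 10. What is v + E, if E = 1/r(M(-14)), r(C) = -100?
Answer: 401279/100 ≈ 4012.8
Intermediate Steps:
M(K) = 2*K
y(h, d) = 18*d/(10 + h) (y(h, d) = 9*((d + d)/(h + 10)) = 9*((2*d)/(10 + h)) = 9*(2*d/(10 + h)) = 18*d/(10 + h))
v = 20064/5 (v = 304*(18*11/(10 + 5)) = 304*(18*11/15) = 304*(18*11*(1/15)) = 304*(66/5) = 20064/5 ≈ 4012.8)
E = -1/100 (E = 1/(-100) = -1/100 ≈ -0.010000)
v + E = 20064/5 - 1/100 = 401279/100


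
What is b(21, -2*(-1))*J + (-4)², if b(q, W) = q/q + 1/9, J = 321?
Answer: 1118/3 ≈ 372.67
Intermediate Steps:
b(q, W) = 10/9 (b(q, W) = 1 + 1*(⅑) = 1 + ⅑ = 10/9)
b(21, -2*(-1))*J + (-4)² = (10/9)*321 + (-4)² = 1070/3 + 16 = 1118/3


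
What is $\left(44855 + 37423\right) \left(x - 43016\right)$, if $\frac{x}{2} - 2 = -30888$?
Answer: $-8621747064$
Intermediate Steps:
$x = -61772$ ($x = 4 + 2 \left(-30888\right) = 4 - 61776 = -61772$)
$\left(44855 + 37423\right) \left(x - 43016\right) = \left(44855 + 37423\right) \left(-61772 - 43016\right) = 82278 \left(-104788\right) = -8621747064$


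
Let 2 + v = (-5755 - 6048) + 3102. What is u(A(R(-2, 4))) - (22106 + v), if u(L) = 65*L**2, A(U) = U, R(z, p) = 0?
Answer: -13403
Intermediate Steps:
v = -8703 (v = -2 + ((-5755 - 6048) + 3102) = -2 + (-11803 + 3102) = -2 - 8701 = -8703)
u(A(R(-2, 4))) - (22106 + v) = 65*0**2 - (22106 - 8703) = 65*0 - 1*13403 = 0 - 13403 = -13403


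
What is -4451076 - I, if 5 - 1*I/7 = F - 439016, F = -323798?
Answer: -9790809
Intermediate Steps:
I = 5339733 (I = 35 - 7*(-323798 - 439016) = 35 - 7*(-762814) = 35 + 5339698 = 5339733)
-4451076 - I = -4451076 - 1*5339733 = -4451076 - 5339733 = -9790809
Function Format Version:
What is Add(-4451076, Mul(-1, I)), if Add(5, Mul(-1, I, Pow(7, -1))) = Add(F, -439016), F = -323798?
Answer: -9790809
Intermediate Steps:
I = 5339733 (I = Add(35, Mul(-7, Add(-323798, -439016))) = Add(35, Mul(-7, -762814)) = Add(35, 5339698) = 5339733)
Add(-4451076, Mul(-1, I)) = Add(-4451076, Mul(-1, 5339733)) = Add(-4451076, -5339733) = -9790809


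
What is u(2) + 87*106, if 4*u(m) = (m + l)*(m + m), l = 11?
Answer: 9235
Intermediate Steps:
u(m) = m*(11 + m)/2 (u(m) = ((m + 11)*(m + m))/4 = ((11 + m)*(2*m))/4 = (2*m*(11 + m))/4 = m*(11 + m)/2)
u(2) + 87*106 = (½)*2*(11 + 2) + 87*106 = (½)*2*13 + 9222 = 13 + 9222 = 9235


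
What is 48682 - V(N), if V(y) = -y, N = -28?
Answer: 48654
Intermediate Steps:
48682 - V(N) = 48682 - (-1)*(-28) = 48682 - 1*28 = 48682 - 28 = 48654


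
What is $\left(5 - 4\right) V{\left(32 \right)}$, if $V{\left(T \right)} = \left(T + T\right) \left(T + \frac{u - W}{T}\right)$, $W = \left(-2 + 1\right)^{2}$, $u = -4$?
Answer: $2038$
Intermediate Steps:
$W = 1$ ($W = \left(-1\right)^{2} = 1$)
$V{\left(T \right)} = 2 T \left(T - \frac{5}{T}\right)$ ($V{\left(T \right)} = \left(T + T\right) \left(T + \frac{-4 - 1}{T}\right) = 2 T \left(T + \frac{-4 - 1}{T}\right) = 2 T \left(T - \frac{5}{T}\right)$)
$\left(5 - 4\right) V{\left(32 \right)} = \left(5 - 4\right) \left(-10 + 2 \cdot 32^{2}\right) = \left(5 - 4\right) \left(-10 + 2 \cdot 1024\right) = 1 \left(-10 + 2048\right) = 1 \cdot 2038 = 2038$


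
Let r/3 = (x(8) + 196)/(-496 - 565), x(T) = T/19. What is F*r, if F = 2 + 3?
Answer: -55980/20159 ≈ -2.7769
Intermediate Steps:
x(T) = T/19 (x(T) = T*(1/19) = T/19)
F = 5
r = -11196/20159 (r = 3*(((1/19)*8 + 196)/(-496 - 565)) = 3*((8/19 + 196)/(-1061)) = 3*((3732/19)*(-1/1061)) = 3*(-3732/20159) = -11196/20159 ≈ -0.55538)
F*r = 5*(-11196/20159) = -55980/20159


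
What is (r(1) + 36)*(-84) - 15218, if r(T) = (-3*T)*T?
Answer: -17990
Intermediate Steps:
r(T) = -3*T²
(r(1) + 36)*(-84) - 15218 = (-3*1² + 36)*(-84) - 15218 = (-3*1 + 36)*(-84) - 15218 = (-3 + 36)*(-84) - 15218 = 33*(-84) - 15218 = -2772 - 15218 = -17990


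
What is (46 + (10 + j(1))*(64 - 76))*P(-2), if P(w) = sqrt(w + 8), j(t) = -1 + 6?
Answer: -134*sqrt(6) ≈ -328.23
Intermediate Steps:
j(t) = 5
P(w) = sqrt(8 + w)
(46 + (10 + j(1))*(64 - 76))*P(-2) = (46 + (10 + 5)*(64 - 76))*sqrt(8 - 2) = (46 + 15*(-12))*sqrt(6) = (46 - 180)*sqrt(6) = -134*sqrt(6)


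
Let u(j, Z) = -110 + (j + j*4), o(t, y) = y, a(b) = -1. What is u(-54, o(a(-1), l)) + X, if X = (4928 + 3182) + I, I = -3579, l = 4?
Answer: 4151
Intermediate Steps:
u(j, Z) = -110 + 5*j (u(j, Z) = -110 + (j + 4*j) = -110 + 5*j)
X = 4531 (X = (4928 + 3182) - 3579 = 8110 - 3579 = 4531)
u(-54, o(a(-1), l)) + X = (-110 + 5*(-54)) + 4531 = (-110 - 270) + 4531 = -380 + 4531 = 4151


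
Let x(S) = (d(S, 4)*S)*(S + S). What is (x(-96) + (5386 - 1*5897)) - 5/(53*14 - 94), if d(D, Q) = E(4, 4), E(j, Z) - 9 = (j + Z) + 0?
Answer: 202715779/648 ≈ 3.1283e+5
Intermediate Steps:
E(j, Z) = 9 + Z + j (E(j, Z) = 9 + ((j + Z) + 0) = 9 + ((Z + j) + 0) = 9 + (Z + j) = 9 + Z + j)
d(D, Q) = 17 (d(D, Q) = 9 + 4 + 4 = 17)
x(S) = 34*S**2 (x(S) = (17*S)*(S + S) = (17*S)*(2*S) = 34*S**2)
(x(-96) + (5386 - 1*5897)) - 5/(53*14 - 94) = (34*(-96)**2 + (5386 - 1*5897)) - 5/(53*14 - 94) = (34*9216 + (5386 - 5897)) - 5/(742 - 94) = (313344 - 511) - 5/648 = 312833 - 5*1/648 = 312833 - 5/648 = 202715779/648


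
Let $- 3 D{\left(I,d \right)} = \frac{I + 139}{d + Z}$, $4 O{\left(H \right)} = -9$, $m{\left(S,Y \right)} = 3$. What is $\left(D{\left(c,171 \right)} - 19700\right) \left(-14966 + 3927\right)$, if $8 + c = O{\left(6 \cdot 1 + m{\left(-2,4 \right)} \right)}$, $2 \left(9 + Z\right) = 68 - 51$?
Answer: $\frac{444945826885}{2046} \approx 2.1747 \cdot 10^{8}$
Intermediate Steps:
$O{\left(H \right)} = - \frac{9}{4}$ ($O{\left(H \right)} = \frac{1}{4} \left(-9\right) = - \frac{9}{4}$)
$Z = - \frac{1}{2}$ ($Z = -9 + \frac{68 - 51}{2} = -9 + \frac{1}{2} \cdot 17 = -9 + \frac{17}{2} = - \frac{1}{2} \approx -0.5$)
$c = - \frac{41}{4}$ ($c = -8 - \frac{9}{4} = - \frac{41}{4} \approx -10.25$)
$D{\left(I,d \right)} = - \frac{139 + I}{3 \left(- \frac{1}{2} + d\right)}$ ($D{\left(I,d \right)} = - \frac{\left(I + 139\right) \frac{1}{d - \frac{1}{2}}}{3} = - \frac{\left(139 + I\right) \frac{1}{- \frac{1}{2} + d}}{3} = - \frac{\frac{1}{- \frac{1}{2} + d} \left(139 + I\right)}{3} = - \frac{139 + I}{3 \left(- \frac{1}{2} + d\right)}$)
$\left(D{\left(c,171 \right)} - 19700\right) \left(-14966 + 3927\right) = \left(\frac{2 \left(-139 - - \frac{41}{4}\right)}{3 \left(-1 + 2 \cdot 171\right)} - 19700\right) \left(-14966 + 3927\right) = \left(\frac{2 \left(-139 + \frac{41}{4}\right)}{3 \left(-1 + 342\right)} - 19700\right) \left(-11039\right) = \left(\frac{2}{3} \cdot \frac{1}{341} \left(- \frac{515}{4}\right) - 19700\right) \left(-11039\right) = \left(- \frac{515}{2046} - 19700\right) \left(-11039\right) = \left(- \frac{40306715}{2046}\right) \left(-11039\right) = \frac{444945826885}{2046}$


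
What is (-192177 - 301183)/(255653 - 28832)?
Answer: -70480/32403 ≈ -2.1751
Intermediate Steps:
(-192177 - 301183)/(255653 - 28832) = -493360/226821 = -493360*1/226821 = -70480/32403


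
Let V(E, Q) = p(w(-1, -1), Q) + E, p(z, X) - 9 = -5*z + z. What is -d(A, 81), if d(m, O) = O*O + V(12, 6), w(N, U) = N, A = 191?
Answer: -6586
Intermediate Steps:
p(z, X) = 9 - 4*z (p(z, X) = 9 + (-5*z + z) = 9 - 4*z)
V(E, Q) = 13 + E (V(E, Q) = (9 - 4*(-1)) + E = (9 + 4) + E = 13 + E)
d(m, O) = 25 + O**2 (d(m, O) = O*O + (13 + 12) = O**2 + 25 = 25 + O**2)
-d(A, 81) = -(25 + 81**2) = -(25 + 6561) = -1*6586 = -6586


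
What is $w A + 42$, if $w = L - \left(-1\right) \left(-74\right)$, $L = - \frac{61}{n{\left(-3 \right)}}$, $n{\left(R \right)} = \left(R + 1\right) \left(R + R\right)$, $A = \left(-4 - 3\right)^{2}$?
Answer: $- \frac{45997}{12} \approx -3833.1$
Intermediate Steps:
$A = 49$ ($A = \left(-7\right)^{2} = 49$)
$n{\left(R \right)} = 2 R \left(1 + R\right)$ ($n{\left(R \right)} = \left(1 + R\right) 2 R = 2 R \left(1 + R\right)$)
$L = - \frac{61}{12}$ ($L = - \frac{61}{2 \left(-3\right) \left(1 - 3\right)} = - \frac{61}{2 \left(-3\right) \left(-2\right)} = - \frac{61}{12} \approx -5.0833$)
$w = - \frac{949}{12}$ ($w = - \frac{61}{12} - \left(-1\right) \left(-74\right) = - \frac{61}{12} - 74 = - \frac{949}{12} \approx -79.083$)
$w A + 42 = \left(- \frac{949}{12}\right) 49 + 42 = - \frac{46501}{12} + 42 = - \frac{45997}{12}$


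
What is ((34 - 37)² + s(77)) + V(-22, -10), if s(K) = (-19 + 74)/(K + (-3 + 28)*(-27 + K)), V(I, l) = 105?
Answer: 151333/1327 ≈ 114.04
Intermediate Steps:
s(K) = 55/(-675 + 26*K) (s(K) = 55/(K + 25*(-27 + K)) = 55/(K + (-675 + 25*K)) = 55/(-675 + 26*K))
((34 - 37)² + s(77)) + V(-22, -10) = ((34 - 37)² + 55/(-675 + 26*77)) + 105 = ((-3)² + 55/(-675 + 2002)) + 105 = (9 + 55/1327) + 105 = 11998/1327 + 105 = 151333/1327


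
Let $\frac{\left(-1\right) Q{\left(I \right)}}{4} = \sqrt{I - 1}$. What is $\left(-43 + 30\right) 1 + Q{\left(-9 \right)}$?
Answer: $-13 - 4 i \sqrt{10} \approx -13.0 - 12.649 i$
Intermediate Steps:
$Q{\left(I \right)} = - 4 \sqrt{-1 + I}$ ($Q{\left(I \right)} = - 4 \sqrt{I - 1} = - 4 \sqrt{-1 + I}$)
$\left(-43 + 30\right) 1 + Q{\left(-9 \right)} = \left(-43 + 30\right) 1 - 4 \sqrt{-1 - 9} = \left(-13\right) 1 - 4 \sqrt{-10} = -13 - 4 i \sqrt{10}$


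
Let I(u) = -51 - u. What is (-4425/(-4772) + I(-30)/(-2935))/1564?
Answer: 13087587/21905102480 ≈ 0.00059747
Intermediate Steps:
(-4425/(-4772) + I(-30)/(-2935))/1564 = (-4425/(-4772) + (-51 - 1*(-30))/(-2935))/1564 = (-4425*(-1/4772) + (-51 + 30)*(-1/2935))*(1/1564) = (4425/4772 - 21*(-1/2935))*(1/1564) = (4425/4772 + 21/2935)*(1/1564) = (13087587/14005820)*(1/1564) = 13087587/21905102480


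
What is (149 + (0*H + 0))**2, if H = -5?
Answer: 22201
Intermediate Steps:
(149 + (0*H + 0))**2 = (149 + (0*(-5) + 0))**2 = (149 + (0 + 0))**2 = (149 + 0)**2 = 149**2 = 22201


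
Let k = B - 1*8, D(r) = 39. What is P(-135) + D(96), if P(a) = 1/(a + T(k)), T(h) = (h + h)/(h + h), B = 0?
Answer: 5225/134 ≈ 38.993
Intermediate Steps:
k = -8 (k = 0 - 1*8 = 0 - 8 = -8)
T(h) = 1 (T(h) = (2*h)/((2*h)) = (2*h)*(1/(2*h)) = 1)
P(a) = 1/(1 + a) (P(a) = 1/(a + 1) = 1/(1 + a))
P(-135) + D(96) = 1/(1 - 135) + 39 = 1/(-134) + 39 = -1/134 + 39 = 5225/134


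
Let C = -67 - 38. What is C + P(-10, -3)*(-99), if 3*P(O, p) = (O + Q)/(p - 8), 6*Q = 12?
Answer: -129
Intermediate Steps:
Q = 2 (Q = (1/6)*12 = 2)
C = -105
P(O, p) = (2 + O)/(3*(-8 + p)) (P(O, p) = ((O + 2)/(p - 8))/3 = ((2 + O)/(-8 + p))/3 = (2 + O)/(3*(-8 + p)))
C + P(-10, -3)*(-99) = -105 + ((2 - 10)/(3*(-8 - 3)))*(-99) = -105 + ((1/3)*(-8)/(-11))*(-99) = -105 + ((1/3)*(-1/11)*(-8))*(-99) = -105 + (8/33)*(-99) = -105 - 24 = -129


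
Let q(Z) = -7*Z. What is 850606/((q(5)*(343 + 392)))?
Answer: -850606/25725 ≈ -33.065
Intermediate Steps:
850606/((q(5)*(343 + 392))) = 850606/(((-7*5)*(343 + 392))) = 850606/((-35*735)) = 850606/(-25725) = 850606*(-1/25725) = -850606/25725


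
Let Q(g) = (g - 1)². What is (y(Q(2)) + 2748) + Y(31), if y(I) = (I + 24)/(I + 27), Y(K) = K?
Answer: 77837/28 ≈ 2779.9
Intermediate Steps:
Q(g) = (-1 + g)²
y(I) = (24 + I)/(27 + I)
(y(Q(2)) + 2748) + Y(31) = ((24 + (-1 + 2)²)/(27 + (-1 + 2)²) + 2748) + 31 = ((24 + 1²)/(27 + 1²) + 2748) + 31 = ((24 + 1)/(27 + 1) + 2748) + 31 = (25/28 + 2748) + 31 = 76969/28 + 31 = 77837/28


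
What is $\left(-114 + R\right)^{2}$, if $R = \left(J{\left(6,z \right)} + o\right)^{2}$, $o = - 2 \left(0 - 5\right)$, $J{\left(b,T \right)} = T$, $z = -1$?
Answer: $1089$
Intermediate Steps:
$o = 10$ ($o = \left(-2\right) \left(-5\right) = 10$)
$R = 81$ ($R = \left(-1 + 10\right)^{2} = 9^{2} = 81$)
$\left(-114 + R\right)^{2} = \left(-114 + 81\right)^{2} = \left(-33\right)^{2} = 1089$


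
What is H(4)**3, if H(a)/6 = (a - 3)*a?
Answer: 13824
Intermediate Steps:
H(a) = 6*a*(-3 + a) (H(a) = 6*((a - 3)*a) = 6*((-3 + a)*a) = 6*(a*(-3 + a)) = 6*a*(-3 + a))
H(4)**3 = (6*4*(-3 + 4))**3 = (6*4*1)**3 = 24**3 = 13824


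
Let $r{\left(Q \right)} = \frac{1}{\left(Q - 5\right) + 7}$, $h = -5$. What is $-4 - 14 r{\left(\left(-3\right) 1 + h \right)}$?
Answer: $- \frac{5}{3} \approx -1.6667$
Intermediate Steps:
$r{\left(Q \right)} = \frac{1}{2 + Q}$ ($r{\left(Q \right)} = \frac{1}{\left(Q - 5\right) + 7} = \frac{1}{\left(-5 + Q\right) + 7} = \frac{1}{2 + Q}$)
$-4 - 14 r{\left(\left(-3\right) 1 + h \right)} = -4 - \frac{14}{2 - 8} = -4 - \frac{14}{-6} = -4 - - \frac{7}{3} = -4 + \frac{7}{3} = - \frac{5}{3}$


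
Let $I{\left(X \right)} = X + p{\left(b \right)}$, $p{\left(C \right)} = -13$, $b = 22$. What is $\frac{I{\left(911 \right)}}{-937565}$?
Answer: $- \frac{898}{937565} \approx -0.0009578$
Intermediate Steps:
$I{\left(X \right)} = -13 + X$ ($I{\left(X \right)} = X - 13 = -13 + X$)
$\frac{I{\left(911 \right)}}{-937565} = \frac{-13 + 911}{-937565} = 898 \left(- \frac{1}{937565}\right) = - \frac{898}{937565}$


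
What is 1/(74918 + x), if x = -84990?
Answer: -1/10072 ≈ -9.9285e-5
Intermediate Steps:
1/(74918 + x) = 1/(74918 - 84990) = 1/(-10072) = -1/10072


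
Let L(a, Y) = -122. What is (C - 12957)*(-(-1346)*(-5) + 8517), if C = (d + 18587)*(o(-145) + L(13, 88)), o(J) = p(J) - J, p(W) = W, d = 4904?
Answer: -5144521033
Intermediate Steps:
o(J) = 0 (o(J) = J - J = 0)
C = -2865902 (C = (4904 + 18587)*(0 - 122) = 23491*(-122) = -2865902)
(C - 12957)*(-(-1346)*(-5) + 8517) = (-2865902 - 12957)*(-(-1346)*(-5) + 8517) = -2878859*(-1346*5 + 8517) = -2878859*(-6730 + 8517) = -2878859*1787 = -5144521033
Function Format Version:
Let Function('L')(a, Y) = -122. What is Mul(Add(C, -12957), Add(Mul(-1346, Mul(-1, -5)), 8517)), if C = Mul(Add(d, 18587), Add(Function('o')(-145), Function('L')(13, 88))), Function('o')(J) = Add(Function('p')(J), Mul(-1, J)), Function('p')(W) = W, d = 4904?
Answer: -5144521033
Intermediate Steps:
Function('o')(J) = 0 (Function('o')(J) = Add(J, Mul(-1, J)) = 0)
C = -2865902 (C = Mul(Add(4904, 18587), Add(0, -122)) = Mul(23491, -122) = -2865902)
Mul(Add(C, -12957), Add(Mul(-1346, Mul(-1, -5)), 8517)) = Mul(Add(-2865902, -12957), Add(Mul(-1346, Mul(-1, -5)), 8517)) = Mul(-2878859, Add(Mul(-1346, 5), 8517)) = Mul(-2878859, Add(-6730, 8517)) = Mul(-2878859, 1787) = -5144521033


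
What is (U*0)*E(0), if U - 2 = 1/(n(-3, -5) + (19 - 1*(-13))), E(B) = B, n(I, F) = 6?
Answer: 0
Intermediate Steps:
U = 77/38 (U = 2 + 1/(6 + (19 - 1*(-13))) = 2 + 1/(6 + (19 + 13)) = 2 + 1/(6 + 32) = 2 + 1/38 = 77/38 ≈ 2.0263)
(U*0)*E(0) = ((77/38)*0)*0 = 0*0 = 0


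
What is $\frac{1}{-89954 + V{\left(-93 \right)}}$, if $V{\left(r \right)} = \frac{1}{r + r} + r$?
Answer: $- \frac{186}{16748743} \approx -1.1105 \cdot 10^{-5}$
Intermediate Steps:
$V{\left(r \right)} = r + \frac{1}{2 r}$ ($V{\left(r \right)} = \frac{1}{2 r} + r = r + \frac{1}{2 r}$)
$\frac{1}{-89954 + V{\left(-93 \right)}} = \frac{1}{-89954 - \left(93 - \frac{1}{2 \left(-93\right)}\right)} = \frac{1}{-89954 + \left(-93 + \frac{1}{2} \left(- \frac{1}{93}\right)\right)} = \frac{1}{-89954 - \frac{17299}{186}} = \frac{1}{- \frac{16748743}{186}} = - \frac{186}{16748743}$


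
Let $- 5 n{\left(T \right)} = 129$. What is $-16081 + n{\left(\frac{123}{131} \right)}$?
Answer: $- \frac{80534}{5} \approx -16107.0$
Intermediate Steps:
$n{\left(T \right)} = - \frac{129}{5}$ ($n{\left(T \right)} = \left(- \frac{1}{5}\right) 129 = - \frac{129}{5}$)
$-16081 + n{\left(\frac{123}{131} \right)} = -16081 - \frac{129}{5} = - \frac{80534}{5}$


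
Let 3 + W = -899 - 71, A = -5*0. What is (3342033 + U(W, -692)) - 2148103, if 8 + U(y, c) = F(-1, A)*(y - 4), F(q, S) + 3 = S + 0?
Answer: 1196853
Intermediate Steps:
A = 0
F(q, S) = -3 + S (F(q, S) = -3 + (S + 0) = -3 + S)
W = -973 (W = -3 + (-899 - 71) = -3 - 970 = -973)
U(y, c) = 4 - 3*y (U(y, c) = -8 + (-3 + 0)*(y - 4) = -8 - 3*(-4 + y) = -8 + (12 - 3*y) = 4 - 3*y)
(3342033 + U(W, -692)) - 2148103 = (3342033 + (4 - 3*(-973))) - 2148103 = (3342033 + (4 + 2919)) - 2148103 = (3342033 + 2923) - 2148103 = 3344956 - 2148103 = 1196853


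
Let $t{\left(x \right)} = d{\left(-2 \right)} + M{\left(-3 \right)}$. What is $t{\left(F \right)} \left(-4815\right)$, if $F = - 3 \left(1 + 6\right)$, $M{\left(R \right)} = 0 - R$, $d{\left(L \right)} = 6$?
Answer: $-43335$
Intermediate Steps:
$M{\left(R \right)} = - R$
$F = -21$ ($F = \left(-3\right) 7 = -21$)
$t{\left(x \right)} = 9$ ($t{\left(x \right)} = 6 - -3 = 6 + 3 = 9$)
$t{\left(F \right)} \left(-4815\right) = 9 \left(-4815\right) = -43335$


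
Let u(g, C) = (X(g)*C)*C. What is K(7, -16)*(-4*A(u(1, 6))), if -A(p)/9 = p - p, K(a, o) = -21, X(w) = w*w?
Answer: 0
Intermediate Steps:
X(w) = w**2
u(g, C) = C**2*g**2 (u(g, C) = (g**2*C)*C = (C*g**2)*C = C**2*g**2)
A(p) = 0 (A(p) = -9*(p - p) = -9*0 = 0)
K(7, -16)*(-4*A(u(1, 6))) = -(-84)*0 = -21*0 = 0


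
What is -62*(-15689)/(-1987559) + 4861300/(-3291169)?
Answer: -1837642842006/934484652353 ≈ -1.9665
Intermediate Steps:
-62*(-15689)/(-1987559) + 4861300/(-3291169) = 972718*(-1/1987559) + 4861300*(-1/3291169) = -972718/1987559 - 4861300/3291169 = -1837642842006/934484652353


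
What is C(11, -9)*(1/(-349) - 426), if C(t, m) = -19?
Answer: 2824825/349 ≈ 8094.1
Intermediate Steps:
C(11, -9)*(1/(-349) - 426) = -19*(1/(-349) - 426) = -19*(-1/349 - 426) = -19*(-148675/349) = 2824825/349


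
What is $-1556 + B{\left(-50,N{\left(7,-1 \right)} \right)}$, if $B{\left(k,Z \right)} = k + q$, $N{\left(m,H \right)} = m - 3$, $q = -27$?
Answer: $-1633$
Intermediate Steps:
$N{\left(m,H \right)} = -3 + m$
$B{\left(k,Z \right)} = -27 + k$ ($B{\left(k,Z \right)} = k - 27 = -27 + k$)
$-1556 + B{\left(-50,N{\left(7,-1 \right)} \right)} = -1556 - 77 = -1633$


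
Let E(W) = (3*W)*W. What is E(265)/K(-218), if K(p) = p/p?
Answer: 210675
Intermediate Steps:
E(W) = 3*W**2
K(p) = 1
E(265)/K(-218) = (3*265**2)/1 = (3*70225)*1 = 210675*1 = 210675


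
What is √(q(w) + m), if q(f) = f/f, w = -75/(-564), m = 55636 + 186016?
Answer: √241653 ≈ 491.58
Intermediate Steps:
m = 241652
w = 25/188 (w = -75*(-1/564) = 25/188 ≈ 0.13298)
q(f) = 1
√(q(w) + m) = √(1 + 241652) = √241653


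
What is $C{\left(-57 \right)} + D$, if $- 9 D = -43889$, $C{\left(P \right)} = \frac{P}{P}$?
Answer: $\frac{43898}{9} \approx 4877.6$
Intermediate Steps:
$C{\left(P \right)} = 1$
$D = \frac{43889}{9}$ ($D = \left(- \frac{1}{9}\right) \left(-43889\right) = \frac{43889}{9} \approx 4876.6$)
$C{\left(-57 \right)} + D = 1 + \frac{43889}{9} = \frac{43898}{9}$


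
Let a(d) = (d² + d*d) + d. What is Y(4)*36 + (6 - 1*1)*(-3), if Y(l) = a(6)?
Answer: 2793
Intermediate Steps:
a(d) = d + 2*d² (a(d) = (d² + d²) + d = 2*d² + d = d + 2*d²)
Y(l) = 78 (Y(l) = 6*(1 + 2*6) = 6*(1 + 12) = 6*13 = 78)
Y(4)*36 + (6 - 1*1)*(-3) = 78*36 + (6 - 1*1)*(-3) = 2808 + (6 - 1)*(-3) = 2808 + 5*(-3) = 2808 - 15 = 2793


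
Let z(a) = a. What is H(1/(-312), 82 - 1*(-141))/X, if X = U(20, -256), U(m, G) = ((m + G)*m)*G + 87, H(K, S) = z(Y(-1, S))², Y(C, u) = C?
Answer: 1/1208407 ≈ 8.2754e-7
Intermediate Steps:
H(K, S) = 1 (H(K, S) = (-1)² = 1)
U(m, G) = 87 + G*m*(G + m) (U(m, G) = ((G + m)*m)*G + 87 = (m*(G + m))*G + 87 = G*m*(G + m) + 87 = 87 + G*m*(G + m))
X = 1208407 (X = 87 - 256*20² + 20*(-256)² = 87 - 256*400 + 20*65536 = 87 - 102400 + 1310720 = 1208407)
H(1/(-312), 82 - 1*(-141))/X = 1/1208407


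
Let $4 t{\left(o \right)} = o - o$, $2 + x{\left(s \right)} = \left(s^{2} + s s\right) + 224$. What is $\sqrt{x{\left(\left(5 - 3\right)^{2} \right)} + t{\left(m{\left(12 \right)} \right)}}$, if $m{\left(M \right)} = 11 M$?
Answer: $\sqrt{254} \approx 15.937$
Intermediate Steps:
$x{\left(s \right)} = 222 + 2 s^{2}$ ($x{\left(s \right)} = -2 + \left(\left(s^{2} + s s\right) + 224\right) = -2 + \left(\left(s^{2} + s^{2}\right) + 224\right) = -2 + \left(2 s^{2} + 224\right) = -2 + \left(224 + 2 s^{2}\right) = 222 + 2 s^{2}$)
$t{\left(o \right)} = 0$ ($t{\left(o \right)} = \frac{o - o}{4} = \frac{1}{4} \cdot 0 = 0$)
$\sqrt{x{\left(\left(5 - 3\right)^{2} \right)} + t{\left(m{\left(12 \right)} \right)}} = \sqrt{\left(222 + 2 \left(\left(5 - 3\right)^{2}\right)^{2}\right) + 0} = \sqrt{\left(222 + 2 \left(2^{2}\right)^{2}\right) + 0} = \sqrt{\left(222 + 2 \cdot 4^{2}\right) + 0} = \sqrt{\left(222 + 2 \cdot 16\right) + 0} = \sqrt{\left(222 + 32\right) + 0} = \sqrt{254 + 0} = \sqrt{254}$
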